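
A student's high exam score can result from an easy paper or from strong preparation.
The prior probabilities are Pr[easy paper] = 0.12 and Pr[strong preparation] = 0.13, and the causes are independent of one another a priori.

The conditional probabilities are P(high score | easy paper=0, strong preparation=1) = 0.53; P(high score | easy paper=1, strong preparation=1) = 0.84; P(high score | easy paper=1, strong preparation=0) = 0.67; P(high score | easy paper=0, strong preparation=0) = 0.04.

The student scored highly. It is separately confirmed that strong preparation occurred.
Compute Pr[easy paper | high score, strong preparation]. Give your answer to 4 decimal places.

Pr[easy paper | high score, strong preparation] ≈ 0.1777

Weight on easy paper=true, given the evidence: 0.84×0.12 = 0.100800
The normalizing constant is 0.53×0.88 + 0.84×0.12 = 0.567200
P(easy paper | high score, strong preparation) = 0.100800/0.567200 ≈ 0.1777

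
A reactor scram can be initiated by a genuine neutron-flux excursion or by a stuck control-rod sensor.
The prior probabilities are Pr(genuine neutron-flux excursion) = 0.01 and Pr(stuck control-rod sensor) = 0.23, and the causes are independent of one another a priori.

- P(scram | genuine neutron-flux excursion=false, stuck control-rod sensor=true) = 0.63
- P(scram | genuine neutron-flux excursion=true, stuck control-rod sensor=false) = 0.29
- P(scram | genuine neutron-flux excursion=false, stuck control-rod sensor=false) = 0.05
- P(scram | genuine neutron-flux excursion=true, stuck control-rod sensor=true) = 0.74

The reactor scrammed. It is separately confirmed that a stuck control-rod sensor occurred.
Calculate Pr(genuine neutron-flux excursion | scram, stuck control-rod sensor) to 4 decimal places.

Pr(genuine neutron-flux excursion | scram, stuck control-rod sensor) ≈ 0.0117

Sum P(scram|·) weighted by the priors over both values of genuine neutron-flux excursion:
  P(scram | stuck control-rod sensor) = 0.63*0.99 + 0.74*0.01
        = 0.623700 + 0.007400 = 0.631100
Keeping only the genuine neutron-flux excursion-present terms gives 0.007400, so
  P(genuine neutron-flux excursion | scram, stuck control-rod sensor) = 0.007400 / 0.631100 ≈ 0.0117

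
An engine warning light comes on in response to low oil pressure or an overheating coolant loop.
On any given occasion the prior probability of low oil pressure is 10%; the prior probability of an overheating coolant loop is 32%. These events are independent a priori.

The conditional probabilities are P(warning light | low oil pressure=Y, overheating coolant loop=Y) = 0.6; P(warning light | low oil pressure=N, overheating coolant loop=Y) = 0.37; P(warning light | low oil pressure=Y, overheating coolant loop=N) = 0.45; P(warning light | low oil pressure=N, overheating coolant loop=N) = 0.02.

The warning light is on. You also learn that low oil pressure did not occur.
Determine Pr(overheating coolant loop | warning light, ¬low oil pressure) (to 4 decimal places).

Pr(overheating coolant loop | warning light, ¬low oil pressure) ≈ 0.8970

Numerator (weight on configurations with overheating coolant loop): 0.37*0.32 = 0.118400
Denominator P(warning light | ¬low oil pressure): 0.02*0.68 + 0.37*0.32 = 0.132000
Posterior = 0.118400 / 0.132000 ≈ 0.8970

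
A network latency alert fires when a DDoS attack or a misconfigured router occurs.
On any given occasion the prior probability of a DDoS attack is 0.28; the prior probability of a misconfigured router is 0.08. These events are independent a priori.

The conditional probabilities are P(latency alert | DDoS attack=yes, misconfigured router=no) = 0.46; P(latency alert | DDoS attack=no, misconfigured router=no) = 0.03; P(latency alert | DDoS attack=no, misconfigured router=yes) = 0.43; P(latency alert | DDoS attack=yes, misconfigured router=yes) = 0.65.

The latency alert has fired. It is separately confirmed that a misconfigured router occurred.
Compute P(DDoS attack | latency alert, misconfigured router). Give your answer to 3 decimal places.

For the numerator, keep only DDoS attack=true terms: 0.65*0.28 = 0.182000
The normalizing constant is 0.43*0.72 + 0.65*0.28 = 0.491600
Posterior = 0.182000 / 0.491600 ≈ 0.370

P(DDoS attack | latency alert, misconfigured router) ≈ 0.370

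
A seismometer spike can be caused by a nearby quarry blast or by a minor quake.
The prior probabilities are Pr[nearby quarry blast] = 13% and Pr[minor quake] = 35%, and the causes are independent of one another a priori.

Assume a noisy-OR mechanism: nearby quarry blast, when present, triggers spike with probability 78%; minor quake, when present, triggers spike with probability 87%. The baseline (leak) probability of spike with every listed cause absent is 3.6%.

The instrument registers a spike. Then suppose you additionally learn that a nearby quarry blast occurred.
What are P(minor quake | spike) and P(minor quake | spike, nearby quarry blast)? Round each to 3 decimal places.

Under noisy-OR, P(spike | causes) = 1 − (1−0.036)·∏(1−qᵢ) over the active causes.
Numerator (weight on configurations with minor quake): 0.266340 + 0.044246 = 0.310586
Normalizer over all consistent configurations: 0.036·0.87·0.65 + 0.87468·0.87·0.35 + 0.78792·0.13·0.65 + 0.97243·0.13·0.35 = 0.397523
Posterior = 0.310586 / 0.397523 ≈ 0.781

With the extra evidence:
P(spike | nearby quarry blast) = 0.78792·0.65 + 0.97243·0.35 = 0.512148 + 0.340351 = 0.852499
The minor quake-present share is 0.97243·0.35 = 0.340351.
So P(minor quake | spike, nearby quarry blast) = 0.340351/0.852499 ≈ 0.399.

P(minor quake | spike) ≈ 0.781; P(minor quake | spike, nearby quarry blast) ≈ 0.399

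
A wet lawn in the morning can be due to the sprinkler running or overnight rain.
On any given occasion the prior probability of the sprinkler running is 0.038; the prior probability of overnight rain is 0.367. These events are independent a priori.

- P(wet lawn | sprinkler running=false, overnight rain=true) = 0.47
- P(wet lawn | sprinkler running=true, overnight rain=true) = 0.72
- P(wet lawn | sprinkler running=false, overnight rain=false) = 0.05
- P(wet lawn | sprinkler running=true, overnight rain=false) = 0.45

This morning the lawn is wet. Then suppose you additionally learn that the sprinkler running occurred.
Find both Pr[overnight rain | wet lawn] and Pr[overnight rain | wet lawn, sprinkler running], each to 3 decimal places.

P(wet lawn) = 0.05·0.962·0.633 + 0.47·0.962·0.367 + 0.45·0.038·0.633 + 0.72·0.038·0.367 = 0.030447 + 0.165935 + 0.010824 + 0.010041 = 0.217247
The overnight rain-present share is 0.165935 + 0.010041 = 0.175976.
So P(overnight rain | wet lawn) = 0.175976/0.217247 ≈ 0.810.

Now also conditioning on sprinkler running=true:
Weight on overnight rain=true, given the evidence: 0.72*0.367 = 0.264240
Denominator P(wet lawn | sprinkler running): 0.45*0.633 + 0.72*0.367 = 0.549090
Posterior = 0.264240 / 0.549090 ≈ 0.481

Pr[overnight rain | wet lawn] ≈ 0.810; Pr[overnight rain | wet lawn, sprinkler running] ≈ 0.481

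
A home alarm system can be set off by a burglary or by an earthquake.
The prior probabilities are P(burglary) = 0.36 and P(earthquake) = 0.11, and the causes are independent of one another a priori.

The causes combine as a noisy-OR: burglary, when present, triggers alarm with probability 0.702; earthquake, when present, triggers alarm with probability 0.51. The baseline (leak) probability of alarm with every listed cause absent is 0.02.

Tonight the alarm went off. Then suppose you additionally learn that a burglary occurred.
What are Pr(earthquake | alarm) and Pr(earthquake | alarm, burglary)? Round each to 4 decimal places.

Under noisy-OR, P(alarm | causes) = 1 − (1−0.02)·∏(1−qᵢ) over the active causes.
Weight on earthquake=true, given the evidence: 0.036594 + 0.033933 = 0.070527
Normalizer over all consistent configurations: 0.02·0.64·0.89 + 0.5198·0.64·0.11 + 0.70796·0.36·0.89 + 0.8569·0.36·0.11 = 0.308749
Posterior = 0.070527 / 0.308749 ≈ 0.2284

Now condition on the additional information:
P(alarm | burglary) = 0.70796·0.89 + 0.8569·0.11 = 0.630084 + 0.094259 = 0.724343
Of this, 0.094259 comes from 0.8569·0.11 (the earthquake=true cases).
P(earthquake | alarm, burglary) = 0.094259 / 0.724343 ≈ 0.1301
— burglary explains away the evidence for earthquake.

Pr(earthquake | alarm) ≈ 0.2284; Pr(earthquake | alarm, burglary) ≈ 0.1301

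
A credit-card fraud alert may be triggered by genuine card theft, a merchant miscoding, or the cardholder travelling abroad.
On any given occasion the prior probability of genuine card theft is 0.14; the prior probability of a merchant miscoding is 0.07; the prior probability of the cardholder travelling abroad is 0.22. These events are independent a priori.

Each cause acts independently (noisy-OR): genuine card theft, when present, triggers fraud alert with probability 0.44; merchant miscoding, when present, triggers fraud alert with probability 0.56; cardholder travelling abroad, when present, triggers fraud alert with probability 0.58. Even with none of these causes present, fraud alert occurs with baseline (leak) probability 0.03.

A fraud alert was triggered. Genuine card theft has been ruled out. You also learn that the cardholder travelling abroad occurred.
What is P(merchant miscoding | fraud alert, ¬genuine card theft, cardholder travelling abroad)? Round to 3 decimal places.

P(merchant miscoding | fraud alert, ¬genuine card theft, cardholder travelling abroad) ≈ 0.094

Under noisy-OR, P(fraud alert | causes) = 1 − (1−0.03)·∏(1−qᵢ) over the active causes.
Enumerate both values of merchant miscoding and weight by the priors:
  P(fraud alert | ¬genuine card theft, cardholder travelling abroad) = 0.5926*0.93 + 0.820744*0.07
        = 0.551118 + 0.057452 = 0.608570
The terms with merchant miscoding present sum to 0.057452, so
  P(merchant miscoding | fraud alert, ¬genuine card theft, cardholder travelling abroad) = 0.057452 / 0.608570 ≈ 0.094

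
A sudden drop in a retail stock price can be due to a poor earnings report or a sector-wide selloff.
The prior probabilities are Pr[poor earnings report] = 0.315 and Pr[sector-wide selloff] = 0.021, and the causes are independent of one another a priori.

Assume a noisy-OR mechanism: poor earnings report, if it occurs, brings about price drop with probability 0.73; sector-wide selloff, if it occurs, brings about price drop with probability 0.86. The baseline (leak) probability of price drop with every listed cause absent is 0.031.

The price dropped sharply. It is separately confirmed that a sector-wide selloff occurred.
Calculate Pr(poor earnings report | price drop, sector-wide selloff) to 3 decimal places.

Pr(poor earnings report | price drop, sector-wide selloff) ≈ 0.339

Under noisy-OR, P(price drop | causes) = 1 − (1−0.031)·∏(1−qᵢ) over the active causes.
P(price drop | sector-wide selloff) = 0.86434*0.685 + 0.963372*0.315 = 0.592073 + 0.303462 = 0.895535
Restricting to configurations with poor earnings report present: 0.963372*0.315 = 0.303462.
P(poor earnings report | price drop, sector-wide selloff) = 0.303462 / 0.895535 ≈ 0.339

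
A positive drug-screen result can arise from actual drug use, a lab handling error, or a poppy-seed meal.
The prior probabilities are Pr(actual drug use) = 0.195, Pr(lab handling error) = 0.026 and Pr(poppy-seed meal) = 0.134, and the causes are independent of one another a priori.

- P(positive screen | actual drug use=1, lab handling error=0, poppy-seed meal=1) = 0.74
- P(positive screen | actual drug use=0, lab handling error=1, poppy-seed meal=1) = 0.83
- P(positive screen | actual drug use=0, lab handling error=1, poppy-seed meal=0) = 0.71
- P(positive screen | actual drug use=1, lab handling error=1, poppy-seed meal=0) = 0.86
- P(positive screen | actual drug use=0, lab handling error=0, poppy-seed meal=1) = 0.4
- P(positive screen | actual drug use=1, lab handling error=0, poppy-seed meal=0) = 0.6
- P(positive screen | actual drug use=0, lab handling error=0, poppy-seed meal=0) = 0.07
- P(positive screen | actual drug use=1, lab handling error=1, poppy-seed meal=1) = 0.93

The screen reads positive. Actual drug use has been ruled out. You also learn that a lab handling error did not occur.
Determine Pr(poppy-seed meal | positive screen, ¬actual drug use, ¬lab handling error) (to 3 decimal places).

P(positive screen | ¬actual drug use, ¬lab handling error) = 0.07×0.866 + 0.4×0.134 = 0.060620 + 0.053600 = 0.114220
Of this, 0.053600 comes from 0.4×0.134 (the poppy-seed meal=true cases).
So P(poppy-seed meal | positive screen, ¬actual drug use, ¬lab handling error) = 0.053600/0.114220 ≈ 0.469.

Pr(poppy-seed meal | positive screen, ¬actual drug use, ¬lab handling error) ≈ 0.469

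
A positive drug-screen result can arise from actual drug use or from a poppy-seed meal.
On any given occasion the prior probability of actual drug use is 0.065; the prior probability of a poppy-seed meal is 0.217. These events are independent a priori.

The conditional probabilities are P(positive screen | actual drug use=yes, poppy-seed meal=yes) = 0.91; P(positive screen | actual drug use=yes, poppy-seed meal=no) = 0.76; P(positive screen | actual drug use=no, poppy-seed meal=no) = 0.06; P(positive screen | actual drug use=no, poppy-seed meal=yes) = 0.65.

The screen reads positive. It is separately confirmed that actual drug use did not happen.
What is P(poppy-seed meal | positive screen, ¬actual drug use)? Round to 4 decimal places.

P(positive screen | ¬actual drug use) = 0.06×0.783 + 0.65×0.217 = 0.046980 + 0.141050 = 0.188030
Of this, 0.141050 comes from 0.65×0.217 (the poppy-seed meal=true cases).
Hence the posterior is 0.141050/0.188030 ≈ 0.7501.

P(poppy-seed meal | positive screen, ¬actual drug use) ≈ 0.7501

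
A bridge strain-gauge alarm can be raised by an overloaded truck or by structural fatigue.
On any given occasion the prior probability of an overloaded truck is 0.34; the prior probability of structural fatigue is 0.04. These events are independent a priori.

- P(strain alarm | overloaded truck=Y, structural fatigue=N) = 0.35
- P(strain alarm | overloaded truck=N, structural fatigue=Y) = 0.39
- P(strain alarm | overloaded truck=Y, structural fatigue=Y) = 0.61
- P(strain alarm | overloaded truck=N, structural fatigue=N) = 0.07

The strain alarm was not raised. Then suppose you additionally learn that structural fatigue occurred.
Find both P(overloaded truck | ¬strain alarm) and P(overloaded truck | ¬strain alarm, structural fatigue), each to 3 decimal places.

P(overloaded truck | ¬strain alarm) ≈ 0.264; P(overloaded truck | ¬strain alarm, structural fatigue) ≈ 0.248

P(¬strain alarm) = 0.93·0.66·0.96 + 0.61·0.66·0.04 + 0.65·0.34·0.96 + 0.39·0.34·0.04 = 0.589248 + 0.016104 + 0.212160 + 0.005304 = 0.822816
Restricting to configurations with overloaded truck present: 0.212160 + 0.005304 = 0.217464.
P(overloaded truck | ¬strain alarm) = 0.217464 / 0.822816 ≈ 0.264

With the extra evidence:
P(¬strain alarm | structural fatigue) = 0.61×0.66 + 0.39×0.34 = 0.402600 + 0.132600 = 0.535200
Of this, 0.132600 comes from 0.39×0.34 (the overloaded truck=true cases).
P(overloaded truck | ¬strain alarm, structural fatigue) = 0.132600 / 0.535200 ≈ 0.248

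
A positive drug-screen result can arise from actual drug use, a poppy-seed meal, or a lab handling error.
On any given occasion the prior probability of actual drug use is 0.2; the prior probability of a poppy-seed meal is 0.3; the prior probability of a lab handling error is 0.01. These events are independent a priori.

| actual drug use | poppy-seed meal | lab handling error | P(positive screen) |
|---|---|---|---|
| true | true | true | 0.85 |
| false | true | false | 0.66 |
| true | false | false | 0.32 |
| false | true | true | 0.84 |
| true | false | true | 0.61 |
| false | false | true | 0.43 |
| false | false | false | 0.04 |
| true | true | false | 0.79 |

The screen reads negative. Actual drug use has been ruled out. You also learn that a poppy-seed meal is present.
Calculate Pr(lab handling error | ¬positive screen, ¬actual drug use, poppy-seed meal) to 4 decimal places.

P(¬positive screen | ¬actual drug use, poppy-seed meal) = 0.34*0.99 + 0.16*0.01 = 0.336600 + 0.001600 = 0.338200
Of this, 0.001600 comes from 0.16*0.01 (the lab handling error=true cases).
So P(lab handling error | ¬positive screen, ¬actual drug use, poppy-seed meal) = 0.001600/0.338200 ≈ 0.0047.

Pr(lab handling error | ¬positive screen, ¬actual drug use, poppy-seed meal) ≈ 0.0047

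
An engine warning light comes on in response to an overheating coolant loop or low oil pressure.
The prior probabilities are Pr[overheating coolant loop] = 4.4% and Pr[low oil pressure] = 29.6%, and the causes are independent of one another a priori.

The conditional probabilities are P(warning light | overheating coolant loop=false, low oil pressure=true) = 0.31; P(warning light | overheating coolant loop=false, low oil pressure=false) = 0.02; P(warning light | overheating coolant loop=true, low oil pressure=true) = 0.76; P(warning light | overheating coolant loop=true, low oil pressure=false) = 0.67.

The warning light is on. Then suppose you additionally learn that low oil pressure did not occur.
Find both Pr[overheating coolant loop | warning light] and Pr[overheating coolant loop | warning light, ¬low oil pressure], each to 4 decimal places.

Weight on overheating coolant loop=true, given the evidence: 0.020754 + 0.009898 = 0.030652
The normalizing constant is 0.02*0.956*0.704 + 0.31*0.956*0.296 + 0.67*0.044*0.704 + 0.76*0.044*0.296 = 0.131835
P(overheating coolant loop | warning light) = 0.030652/0.131835 ≈ 0.2325

Now condition on the additional information:
Enumerate both values of overheating coolant loop and weight by the priors:
  P(warning light | ¬low oil pressure) = 0.02·0.956 + 0.67·0.044
        = 0.019120 + 0.029480 = 0.048600
Keeping only the overheating coolant loop-present terms gives 0.029480, so
  P(overheating coolant loop | warning light, ¬low oil pressure) = 0.029480 / 0.048600 ≈ 0.6066

Pr[overheating coolant loop | warning light] ≈ 0.2325; Pr[overheating coolant loop | warning light, ¬low oil pressure] ≈ 0.6066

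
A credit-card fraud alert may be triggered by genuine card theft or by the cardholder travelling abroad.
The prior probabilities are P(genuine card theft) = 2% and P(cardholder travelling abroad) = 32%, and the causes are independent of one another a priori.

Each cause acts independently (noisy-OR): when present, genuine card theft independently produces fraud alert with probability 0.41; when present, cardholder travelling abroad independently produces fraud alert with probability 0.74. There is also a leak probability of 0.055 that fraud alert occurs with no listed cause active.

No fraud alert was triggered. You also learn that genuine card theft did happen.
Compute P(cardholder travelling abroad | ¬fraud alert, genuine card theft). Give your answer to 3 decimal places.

P(cardholder travelling abroad | ¬fraud alert, genuine card theft) ≈ 0.109

Under noisy-OR, P(fraud alert | causes) = 1 − (1−0.055)·∏(1−qᵢ) over the active causes.
Enumerate both values of cardholder travelling abroad and weight by the priors:
  P(¬fraud alert | genuine card theft) = 0.55755·0.68 + 0.144963·0.32
        = 0.379134 + 0.046388 = 0.425522
The terms with cardholder travelling abroad present sum to 0.046388, so
  P(cardholder travelling abroad | ¬fraud alert, genuine card theft) = 0.046388 / 0.425522 ≈ 0.109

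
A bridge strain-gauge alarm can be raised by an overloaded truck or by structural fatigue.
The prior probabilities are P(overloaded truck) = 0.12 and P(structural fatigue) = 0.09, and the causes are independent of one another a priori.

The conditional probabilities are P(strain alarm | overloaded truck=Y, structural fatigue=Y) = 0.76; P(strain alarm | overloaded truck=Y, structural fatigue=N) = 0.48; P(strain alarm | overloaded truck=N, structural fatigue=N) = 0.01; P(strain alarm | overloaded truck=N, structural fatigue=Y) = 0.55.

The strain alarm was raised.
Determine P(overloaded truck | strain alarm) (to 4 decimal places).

P(overloaded truck | strain alarm) ≈ 0.5404

Weight on overloaded truck=true, given the evidence: 0.052416 + 0.008208 = 0.060624
The normalizing constant is 0.01*0.88*0.91 + 0.55*0.88*0.09 + 0.48*0.12*0.91 + 0.76*0.12*0.09 = 0.112192
Posterior = 0.060624 / 0.112192 ≈ 0.5404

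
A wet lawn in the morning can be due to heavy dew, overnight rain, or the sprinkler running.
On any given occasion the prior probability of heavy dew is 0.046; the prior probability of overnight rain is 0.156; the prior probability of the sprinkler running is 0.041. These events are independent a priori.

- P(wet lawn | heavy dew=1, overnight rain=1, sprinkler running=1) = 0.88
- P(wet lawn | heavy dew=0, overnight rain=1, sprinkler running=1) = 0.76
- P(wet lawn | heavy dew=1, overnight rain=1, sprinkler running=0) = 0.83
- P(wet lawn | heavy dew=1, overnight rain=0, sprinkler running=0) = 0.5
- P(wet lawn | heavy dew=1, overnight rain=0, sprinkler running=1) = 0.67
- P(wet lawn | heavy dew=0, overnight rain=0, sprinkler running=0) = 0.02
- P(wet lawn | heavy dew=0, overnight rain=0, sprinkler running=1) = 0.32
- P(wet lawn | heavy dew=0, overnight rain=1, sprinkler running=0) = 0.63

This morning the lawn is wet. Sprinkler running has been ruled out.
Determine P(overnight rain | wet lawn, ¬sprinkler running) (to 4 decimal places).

Numerator (weight on configurations with overnight rain): 0.093759 + 0.005956 = 0.099715
Normalizer over all consistent configurations: 0.02×0.954×0.844 + 0.63×0.954×0.156 + 0.5×0.046×0.844 + 0.83×0.046×0.156 = 0.135231
Posterior = 0.099715 / 0.135231 ≈ 0.7374

P(overnight rain | wet lawn, ¬sprinkler running) ≈ 0.7374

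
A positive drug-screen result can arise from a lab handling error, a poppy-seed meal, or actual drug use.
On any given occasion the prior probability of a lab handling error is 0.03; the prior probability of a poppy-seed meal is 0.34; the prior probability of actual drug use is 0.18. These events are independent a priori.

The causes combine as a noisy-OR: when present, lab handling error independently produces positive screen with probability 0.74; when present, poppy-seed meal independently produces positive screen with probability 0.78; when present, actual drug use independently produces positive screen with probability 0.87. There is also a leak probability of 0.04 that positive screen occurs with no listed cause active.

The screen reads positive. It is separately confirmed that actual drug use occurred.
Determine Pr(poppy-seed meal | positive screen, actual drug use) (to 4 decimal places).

Pr(poppy-seed meal | positive screen, actual drug use) ≈ 0.3635

Under noisy-OR, P(positive screen | causes) = 1 − (1−0.04)·∏(1−qᵢ) over the active causes.
P(positive screen | actual drug use) = 0.8752·0.97·0.66 + 0.972544·0.97·0.34 + 0.967552·0.03·0.66 + 0.992861·0.03·0.34 = 0.560303 + 0.320745 + 0.019158 + 0.010127 = 0.910333
Of this, 0.330872 comes from 0.320745 + 0.010127 (the poppy-seed meal=true cases).
Hence the posterior is 0.330872/0.910333 ≈ 0.3635.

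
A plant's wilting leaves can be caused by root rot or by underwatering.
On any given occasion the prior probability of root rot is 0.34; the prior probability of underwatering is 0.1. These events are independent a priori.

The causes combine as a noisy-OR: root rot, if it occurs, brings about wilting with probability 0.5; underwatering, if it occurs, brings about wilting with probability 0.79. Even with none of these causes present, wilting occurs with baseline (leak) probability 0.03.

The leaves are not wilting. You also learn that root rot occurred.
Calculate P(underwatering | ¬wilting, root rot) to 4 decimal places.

P(underwatering | ¬wilting, root rot) ≈ 0.0228

Under noisy-OR, P(wilting | causes) = 1 − (1−0.03)·∏(1−qᵢ) over the active causes.
By total probability over both values of underwatering:
  P(¬wilting | root rot) = 0.485×0.9 + 0.10185×0.1
        = 0.436500 + 0.010185 = 0.446685
Keeping only the underwatering-present terms gives 0.010185, so
  P(underwatering | ¬wilting, root rot) = 0.010185 / 0.446685 ≈ 0.0228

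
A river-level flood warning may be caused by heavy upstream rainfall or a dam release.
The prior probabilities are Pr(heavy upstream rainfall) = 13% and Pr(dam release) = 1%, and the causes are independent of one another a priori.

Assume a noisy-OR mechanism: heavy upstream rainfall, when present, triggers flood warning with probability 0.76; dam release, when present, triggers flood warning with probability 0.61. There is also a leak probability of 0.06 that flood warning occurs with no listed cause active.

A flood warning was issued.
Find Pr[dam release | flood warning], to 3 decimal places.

Pr[dam release | flood warning] ≈ 0.042

Under noisy-OR, P(flood warning | causes) = 1 − (1−0.06)·∏(1−qᵢ) over the active causes.
Enumerate the 4 (heavy upstream rainfall, dam release) configurations and weight by the priors:
  P(flood warning) = 0.06·0.87·0.99 + 0.6334·0.87·0.01 + 0.7744·0.13·0.99 + 0.912016·0.13·0.01
        = 0.051678 + 0.005511 + 0.099665 + 0.001186 = 0.158040
Configurations with dam release contribute 0.006697, so
  P(dam release | flood warning) = 0.006697 / 0.158040 ≈ 0.042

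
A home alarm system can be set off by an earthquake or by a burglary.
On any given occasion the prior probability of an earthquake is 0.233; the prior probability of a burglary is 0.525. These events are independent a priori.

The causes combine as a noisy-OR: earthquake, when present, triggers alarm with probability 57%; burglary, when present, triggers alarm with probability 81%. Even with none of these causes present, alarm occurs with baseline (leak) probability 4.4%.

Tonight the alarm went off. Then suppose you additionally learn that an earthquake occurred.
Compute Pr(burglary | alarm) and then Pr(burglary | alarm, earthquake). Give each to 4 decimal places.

Under noisy-OR, P(alarm | causes) = 1 − (1−0.044)·∏(1−qᵢ) over the active causes.
P(alarm) = 0.044×0.767×0.475 + 0.81836×0.767×0.525 + 0.58892×0.233×0.475 + 0.921895×0.233×0.525 = 0.016030 + 0.329533 + 0.065179 + 0.112771 = 0.523513
The burglary-present share is 0.329533 + 0.112771 = 0.442304.
So P(burglary | alarm) = 0.442304/0.523513 ≈ 0.8449.

Now condition on the additional information:
For the numerator, keep only burglary=true terms: 0.921895·0.525 = 0.483995
Normalizer over all consistent configurations: 0.58892·0.475 + 0.921895·0.525 = 0.763732
Posterior = 0.483995 / 0.763732 ≈ 0.6337

Pr(burglary | alarm) ≈ 0.8449; Pr(burglary | alarm, earthquake) ≈ 0.6337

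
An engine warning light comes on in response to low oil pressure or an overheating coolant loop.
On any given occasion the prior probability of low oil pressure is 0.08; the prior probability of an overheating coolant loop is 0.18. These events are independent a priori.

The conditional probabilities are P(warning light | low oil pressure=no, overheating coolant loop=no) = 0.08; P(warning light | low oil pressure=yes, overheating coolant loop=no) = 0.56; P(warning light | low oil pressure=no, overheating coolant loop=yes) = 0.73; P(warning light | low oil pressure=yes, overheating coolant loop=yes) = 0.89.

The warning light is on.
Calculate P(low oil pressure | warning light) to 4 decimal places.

P(low oil pressure | warning light) ≈ 0.2147

Sum P(warning light|·) weighted by the priors over the 4 (low oil pressure, overheating coolant loop) configurations:
  P(warning light) = 0.08*0.92*0.82 + 0.73*0.92*0.18 + 0.56*0.08*0.82 + 0.89*0.08*0.18
        = 0.060352 + 0.120888 + 0.036736 + 0.012816 = 0.230792
The terms with low oil pressure present sum to 0.049552, so
  P(low oil pressure | warning light) = 0.049552 / 0.230792 ≈ 0.2147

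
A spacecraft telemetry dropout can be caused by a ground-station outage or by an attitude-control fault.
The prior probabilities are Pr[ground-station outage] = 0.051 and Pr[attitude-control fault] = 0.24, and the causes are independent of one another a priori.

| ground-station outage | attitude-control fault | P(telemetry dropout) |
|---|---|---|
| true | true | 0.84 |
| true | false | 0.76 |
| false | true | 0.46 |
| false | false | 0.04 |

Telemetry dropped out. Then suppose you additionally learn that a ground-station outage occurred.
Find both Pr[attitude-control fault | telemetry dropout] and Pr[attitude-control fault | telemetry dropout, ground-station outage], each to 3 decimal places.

P(telemetry dropout) = 0.04×0.949×0.76 + 0.46×0.949×0.24 + 0.76×0.051×0.76 + 0.84×0.051×0.24 = 0.028850 + 0.104770 + 0.029458 + 0.010282 = 0.173360
The attitude-control fault-present share is 0.104770 + 0.010282 = 0.115052.
So P(attitude-control fault | telemetry dropout) = 0.115052/0.173360 ≈ 0.664.

Now condition on the additional information:
Numerator (weight on configurations with attitude-control fault): 0.84*0.24 = 0.201600
Normalizer over all consistent configurations: 0.76*0.76 + 0.84*0.24 = 0.779200
Posterior = 0.201600 / 0.779200 ≈ 0.259
— ground-station outage explains away the evidence for attitude-control fault.

Pr[attitude-control fault | telemetry dropout] ≈ 0.664; Pr[attitude-control fault | telemetry dropout, ground-station outage] ≈ 0.259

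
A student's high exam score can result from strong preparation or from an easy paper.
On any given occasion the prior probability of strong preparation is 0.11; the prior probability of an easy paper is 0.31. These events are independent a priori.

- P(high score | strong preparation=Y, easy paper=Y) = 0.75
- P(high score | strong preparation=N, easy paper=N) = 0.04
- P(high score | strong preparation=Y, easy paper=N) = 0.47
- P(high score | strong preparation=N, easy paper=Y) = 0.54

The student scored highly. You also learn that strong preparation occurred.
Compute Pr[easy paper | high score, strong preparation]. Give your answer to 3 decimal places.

Pr[easy paper | high score, strong preparation] ≈ 0.418

Sum P(high score|·) weighted by the priors over both values of easy paper:
  P(high score | strong preparation) = 0.47*0.69 + 0.75*0.31
        = 0.324300 + 0.232500 = 0.556800
The terms with easy paper present sum to 0.232500, so
  P(easy paper | high score, strong preparation) = 0.232500 / 0.556800 ≈ 0.418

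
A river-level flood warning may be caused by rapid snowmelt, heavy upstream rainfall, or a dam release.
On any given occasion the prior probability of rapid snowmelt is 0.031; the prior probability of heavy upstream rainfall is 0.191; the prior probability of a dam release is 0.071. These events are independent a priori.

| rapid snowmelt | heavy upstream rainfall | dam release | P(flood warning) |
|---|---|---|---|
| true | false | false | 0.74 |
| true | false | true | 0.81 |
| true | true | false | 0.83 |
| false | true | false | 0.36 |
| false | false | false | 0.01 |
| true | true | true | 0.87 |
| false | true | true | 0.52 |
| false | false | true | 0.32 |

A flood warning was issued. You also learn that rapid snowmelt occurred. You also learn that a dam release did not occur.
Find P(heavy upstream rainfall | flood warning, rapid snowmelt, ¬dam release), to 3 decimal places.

P(heavy upstream rainfall | flood warning, rapid snowmelt, ¬dam release) ≈ 0.209

Sum P(flood warning|·) weighted by the priors over both values of heavy upstream rainfall:
  P(flood warning | rapid snowmelt, ¬dam release) = 0.74*0.809 + 0.83*0.191
        = 0.598660 + 0.158530 = 0.757190
Configurations with heavy upstream rainfall contribute 0.158530, so
  P(heavy upstream rainfall | flood warning, rapid snowmelt, ¬dam release) = 0.158530 / 0.757190 ≈ 0.209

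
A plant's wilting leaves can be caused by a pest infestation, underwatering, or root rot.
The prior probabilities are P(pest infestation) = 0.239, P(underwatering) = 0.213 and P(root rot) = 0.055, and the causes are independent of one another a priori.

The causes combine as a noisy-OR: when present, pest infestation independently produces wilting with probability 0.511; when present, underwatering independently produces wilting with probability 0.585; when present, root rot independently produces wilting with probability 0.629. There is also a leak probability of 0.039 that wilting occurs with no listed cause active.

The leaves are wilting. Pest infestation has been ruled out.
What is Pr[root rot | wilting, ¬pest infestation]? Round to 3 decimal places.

Under noisy-OR, P(wilting | causes) = 1 − (1−0.039)·∏(1−qᵢ) over the active causes.
Numerator (weight on configurations with root rot): 0.027853 + 0.009982 = 0.037835
Denominator P(wilting | ¬pest infestation): 0.039·0.787·0.945 + 0.643469·0.787·0.055 + 0.601185·0.213·0.945 + 0.85204·0.213·0.055 = 0.187850
Posterior = 0.037835 / 0.187850 ≈ 0.201

Pr[root rot | wilting, ¬pest infestation] ≈ 0.201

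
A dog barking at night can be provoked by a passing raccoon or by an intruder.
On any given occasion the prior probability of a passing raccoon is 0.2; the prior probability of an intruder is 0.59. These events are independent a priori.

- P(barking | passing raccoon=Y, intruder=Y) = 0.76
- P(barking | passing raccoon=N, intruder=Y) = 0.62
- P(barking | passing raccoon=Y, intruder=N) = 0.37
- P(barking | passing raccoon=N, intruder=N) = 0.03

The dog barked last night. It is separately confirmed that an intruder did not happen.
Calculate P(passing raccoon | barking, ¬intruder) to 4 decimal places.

P(passing raccoon | barking, ¬intruder) ≈ 0.7551

P(barking | ¬intruder) = 0.03*0.8 + 0.37*0.2 = 0.024000 + 0.074000 = 0.098000
Of this, 0.074000 comes from 0.37*0.2 (the passing raccoon=true cases).
P(passing raccoon | barking, ¬intruder) = 0.074000 / 0.098000 ≈ 0.7551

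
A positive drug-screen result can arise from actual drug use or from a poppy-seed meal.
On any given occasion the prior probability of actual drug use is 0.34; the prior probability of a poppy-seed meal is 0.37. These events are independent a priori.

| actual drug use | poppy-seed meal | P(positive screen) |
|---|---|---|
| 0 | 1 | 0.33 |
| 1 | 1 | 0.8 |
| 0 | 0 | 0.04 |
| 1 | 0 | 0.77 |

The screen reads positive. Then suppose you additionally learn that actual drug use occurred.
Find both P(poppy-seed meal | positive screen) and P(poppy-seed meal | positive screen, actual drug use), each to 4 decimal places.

Enumerate the 4 (actual drug use, poppy-seed meal) configurations and weight by the priors:
  P(positive screen) = 0.04·0.66·0.63 + 0.33·0.66·0.37 + 0.77·0.34·0.63 + 0.8·0.34·0.37
        = 0.016632 + 0.080586 + 0.164934 + 0.100640 = 0.362792
Keeping only the poppy-seed meal-present terms gives 0.181226, so
  P(poppy-seed meal | positive screen) = 0.181226 / 0.362792 ≈ 0.4995

Now condition on the additional information:
Enumerate both values of poppy-seed meal and weight by the priors:
  P(positive screen | actual drug use) = 0.77*0.63 + 0.8*0.37
        = 0.485100 + 0.296000 = 0.781100
The terms with poppy-seed meal present sum to 0.296000, so
  P(poppy-seed meal | positive screen, actual drug use) = 0.296000 / 0.781100 ≈ 0.3790
The drop from 0.4995 to 0.3790 is the explaining-away (discounting) effect.

P(poppy-seed meal | positive screen) ≈ 0.4995; P(poppy-seed meal | positive screen, actual drug use) ≈ 0.3790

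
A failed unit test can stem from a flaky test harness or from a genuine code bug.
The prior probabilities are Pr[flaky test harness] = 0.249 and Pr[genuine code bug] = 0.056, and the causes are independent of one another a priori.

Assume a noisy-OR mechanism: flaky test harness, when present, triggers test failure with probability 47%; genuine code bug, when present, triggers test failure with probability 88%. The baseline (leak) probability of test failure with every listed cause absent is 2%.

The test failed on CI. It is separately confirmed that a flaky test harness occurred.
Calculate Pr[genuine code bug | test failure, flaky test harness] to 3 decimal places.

Under noisy-OR, P(test failure | causes) = 1 − (1−0.02)·∏(1−qᵢ) over the active causes.
Sum P(test failure|·) weighted by the priors over both values of genuine code bug:
  P(test failure | flaky test harness) = 0.4806·0.944 + 0.937672·0.056
        = 0.453686 + 0.052510 = 0.506196
The terms with genuine code bug present sum to 0.052510, so
  P(genuine code bug | test failure, flaky test harness) = 0.052510 / 0.506196 ≈ 0.104

Pr[genuine code bug | test failure, flaky test harness] ≈ 0.104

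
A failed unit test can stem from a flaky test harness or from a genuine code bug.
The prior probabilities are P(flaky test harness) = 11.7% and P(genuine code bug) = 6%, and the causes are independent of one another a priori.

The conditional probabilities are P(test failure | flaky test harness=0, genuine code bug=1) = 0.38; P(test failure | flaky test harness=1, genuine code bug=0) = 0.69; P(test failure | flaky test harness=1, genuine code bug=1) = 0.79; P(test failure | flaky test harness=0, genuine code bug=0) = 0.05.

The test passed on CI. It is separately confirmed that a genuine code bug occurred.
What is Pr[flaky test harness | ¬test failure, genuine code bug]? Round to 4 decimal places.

Pr[flaky test harness | ¬test failure, genuine code bug] ≈ 0.0430

Sum P(¬test failure|·) weighted by the priors over both values of flaky test harness:
  P(¬test failure | genuine code bug) = 0.62×0.883 + 0.21×0.117
        = 0.547460 + 0.024570 = 0.572030
Keeping only the flaky test harness-present terms gives 0.024570, so
  P(flaky test harness | ¬test failure, genuine code bug) = 0.024570 / 0.572030 ≈ 0.0430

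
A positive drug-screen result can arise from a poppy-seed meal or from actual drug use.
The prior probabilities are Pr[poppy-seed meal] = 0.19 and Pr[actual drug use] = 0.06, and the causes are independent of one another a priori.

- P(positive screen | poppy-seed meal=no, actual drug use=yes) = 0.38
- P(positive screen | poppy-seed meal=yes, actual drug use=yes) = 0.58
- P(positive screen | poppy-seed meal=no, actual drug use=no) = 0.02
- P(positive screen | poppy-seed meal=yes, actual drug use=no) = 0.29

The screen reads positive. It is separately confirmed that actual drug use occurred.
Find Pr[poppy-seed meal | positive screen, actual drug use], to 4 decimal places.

Numerator (weight on configurations with poppy-seed meal): 0.58·0.19 = 0.110200
Denominator P(positive screen | actual drug use): 0.38·0.81 + 0.58·0.19 = 0.418000
Posterior = 0.110200 / 0.418000 ≈ 0.2636

Pr[poppy-seed meal | positive screen, actual drug use] ≈ 0.2636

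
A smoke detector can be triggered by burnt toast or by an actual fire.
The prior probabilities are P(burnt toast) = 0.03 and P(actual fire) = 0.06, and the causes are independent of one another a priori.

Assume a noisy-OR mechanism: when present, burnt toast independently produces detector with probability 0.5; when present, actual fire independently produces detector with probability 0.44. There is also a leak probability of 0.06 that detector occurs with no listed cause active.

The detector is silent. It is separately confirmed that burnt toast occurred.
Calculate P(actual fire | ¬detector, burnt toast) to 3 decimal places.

Under noisy-OR, P(detector | causes) = 1 − (1−0.06)·∏(1−qᵢ) over the active causes.
Sum P(¬detector|·) weighted by the priors over both values of actual fire:
  P(¬detector | burnt toast) = 0.47×0.94 + 0.2632×0.06
        = 0.441800 + 0.015792 = 0.457592
Keeping only the actual fire-present terms gives 0.015792, so
  P(actual fire | ¬detector, burnt toast) = 0.015792 / 0.457592 ≈ 0.035

P(actual fire | ¬detector, burnt toast) ≈ 0.035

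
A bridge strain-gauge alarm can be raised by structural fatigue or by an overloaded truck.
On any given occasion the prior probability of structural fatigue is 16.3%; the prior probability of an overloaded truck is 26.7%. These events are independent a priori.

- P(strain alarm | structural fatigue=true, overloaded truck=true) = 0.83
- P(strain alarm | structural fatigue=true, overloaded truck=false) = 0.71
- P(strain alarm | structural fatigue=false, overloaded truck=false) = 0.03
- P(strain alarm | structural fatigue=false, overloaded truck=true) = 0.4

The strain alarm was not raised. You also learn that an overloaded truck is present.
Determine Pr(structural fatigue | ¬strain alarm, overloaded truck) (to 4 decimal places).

Sum P(¬strain alarm|·) weighted by the priors over both values of structural fatigue:
  P(¬strain alarm | overloaded truck) = 0.6*0.837 + 0.17*0.163
        = 0.502200 + 0.027710 = 0.529910
Configurations with structural fatigue contribute 0.027710, so
  P(structural fatigue | ¬strain alarm, overloaded truck) = 0.027710 / 0.529910 ≈ 0.0523

Pr(structural fatigue | ¬strain alarm, overloaded truck) ≈ 0.0523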